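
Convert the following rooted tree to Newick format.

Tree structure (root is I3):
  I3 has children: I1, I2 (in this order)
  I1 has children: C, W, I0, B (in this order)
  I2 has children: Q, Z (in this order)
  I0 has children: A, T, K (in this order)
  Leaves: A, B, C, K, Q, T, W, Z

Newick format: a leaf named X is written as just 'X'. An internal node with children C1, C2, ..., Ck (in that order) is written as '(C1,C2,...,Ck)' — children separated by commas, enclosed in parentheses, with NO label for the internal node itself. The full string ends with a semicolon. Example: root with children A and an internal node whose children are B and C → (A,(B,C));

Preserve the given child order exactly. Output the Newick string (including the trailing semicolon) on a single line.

internal I3 with children ['I1', 'I2']
  internal I1 with children ['C', 'W', 'I0', 'B']
    leaf 'C' → 'C'
    leaf 'W' → 'W'
    internal I0 with children ['A', 'T', 'K']
      leaf 'A' → 'A'
      leaf 'T' → 'T'
      leaf 'K' → 'K'
    → '(A,T,K)'
    leaf 'B' → 'B'
  → '(C,W,(A,T,K),B)'
  internal I2 with children ['Q', 'Z']
    leaf 'Q' → 'Q'
    leaf 'Z' → 'Z'
  → '(Q,Z)'
→ '((C,W,(A,T,K),B),(Q,Z))'
Final: ((C,W,(A,T,K),B),(Q,Z));

Answer: ((C,W,(A,T,K),B),(Q,Z));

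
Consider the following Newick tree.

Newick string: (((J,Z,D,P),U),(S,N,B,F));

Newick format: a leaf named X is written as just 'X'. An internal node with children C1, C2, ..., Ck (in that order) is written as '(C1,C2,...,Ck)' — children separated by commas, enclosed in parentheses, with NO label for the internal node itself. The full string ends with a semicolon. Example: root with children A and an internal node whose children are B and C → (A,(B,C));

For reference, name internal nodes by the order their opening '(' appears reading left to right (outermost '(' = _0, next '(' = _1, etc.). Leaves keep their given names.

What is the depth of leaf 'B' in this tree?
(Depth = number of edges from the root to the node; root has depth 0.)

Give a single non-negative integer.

Answer: 2

Derivation:
Newick: (((J,Z,D,P),U),(S,N,B,F));
Naming internals by '(' encounter order: outermost '(' = _0, next = _1, ...
Query node: B
Path from root: _0 -> _3 -> B
Depth of B: 2 (number of edges from root)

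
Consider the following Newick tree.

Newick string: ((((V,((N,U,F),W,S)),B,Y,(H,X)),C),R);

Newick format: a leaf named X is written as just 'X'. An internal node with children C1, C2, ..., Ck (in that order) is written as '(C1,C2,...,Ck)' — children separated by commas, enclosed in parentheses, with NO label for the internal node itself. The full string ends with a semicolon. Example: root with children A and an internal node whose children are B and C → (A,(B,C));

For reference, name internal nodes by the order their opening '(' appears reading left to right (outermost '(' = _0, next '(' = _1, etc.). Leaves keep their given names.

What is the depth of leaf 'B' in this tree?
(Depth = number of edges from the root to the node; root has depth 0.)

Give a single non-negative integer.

Newick: ((((V,((N,U,F),W,S)),B,Y,(H,X)),C),R);
Naming internals by '(' encounter order: outermost '(' = _0, next = _1, ...
Query node: B
Path from root: _0 -> _1 -> _2 -> B
Depth of B: 3 (number of edges from root)

Answer: 3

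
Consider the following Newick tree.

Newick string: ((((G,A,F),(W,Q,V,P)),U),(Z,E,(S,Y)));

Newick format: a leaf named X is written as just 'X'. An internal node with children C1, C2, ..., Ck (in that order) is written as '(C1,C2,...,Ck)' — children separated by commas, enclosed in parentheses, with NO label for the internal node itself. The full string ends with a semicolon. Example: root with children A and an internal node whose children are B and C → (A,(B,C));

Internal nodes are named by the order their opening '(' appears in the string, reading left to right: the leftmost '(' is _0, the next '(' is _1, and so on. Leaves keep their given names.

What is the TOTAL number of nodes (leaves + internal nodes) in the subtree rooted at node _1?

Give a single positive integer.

Answer: 12

Derivation:
Newick: ((((G,A,F),(W,Q,V,P)),U),(Z,E,(S,Y)));
Locate _1: it is the '(' at position 1 (the 2nd '(' reading left to right).
Query: subtree rooted at _1
_1: subtree_size = 1 + 11
  _2: subtree_size = 1 + 9
    _3: subtree_size = 1 + 3
      G: subtree_size = 1 + 0
      A: subtree_size = 1 + 0
      F: subtree_size = 1 + 0
    _4: subtree_size = 1 + 4
      W: subtree_size = 1 + 0
      Q: subtree_size = 1 + 0
      V: subtree_size = 1 + 0
      P: subtree_size = 1 + 0
  U: subtree_size = 1 + 0
Total subtree size of _1: 12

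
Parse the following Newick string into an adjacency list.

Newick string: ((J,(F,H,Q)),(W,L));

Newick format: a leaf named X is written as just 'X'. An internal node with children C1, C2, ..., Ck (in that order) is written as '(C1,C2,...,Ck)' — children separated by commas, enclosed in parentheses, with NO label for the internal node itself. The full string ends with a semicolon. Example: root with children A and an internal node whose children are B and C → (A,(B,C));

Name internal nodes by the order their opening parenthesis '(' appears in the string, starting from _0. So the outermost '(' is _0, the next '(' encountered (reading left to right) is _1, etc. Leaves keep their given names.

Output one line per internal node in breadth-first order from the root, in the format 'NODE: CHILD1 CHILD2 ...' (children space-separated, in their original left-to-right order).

Input: ((J,(F,H,Q)),(W,L));
Scanning left-to-right, naming '(' by encounter order:
  pos 0: '(' -> open internal node _0 (depth 1)
  pos 1: '(' -> open internal node _1 (depth 2)
  pos 4: '(' -> open internal node _2 (depth 3)
  pos 10: ')' -> close internal node _2 (now at depth 2)
  pos 11: ')' -> close internal node _1 (now at depth 1)
  pos 13: '(' -> open internal node _3 (depth 2)
  pos 17: ')' -> close internal node _3 (now at depth 1)
  pos 18: ')' -> close internal node _0 (now at depth 0)
Total internal nodes: 4
BFS adjacency from root:
  _0: _1 _3
  _1: J _2
  _3: W L
  _2: F H Q

Answer: _0: _1 _3
_1: J _2
_3: W L
_2: F H Q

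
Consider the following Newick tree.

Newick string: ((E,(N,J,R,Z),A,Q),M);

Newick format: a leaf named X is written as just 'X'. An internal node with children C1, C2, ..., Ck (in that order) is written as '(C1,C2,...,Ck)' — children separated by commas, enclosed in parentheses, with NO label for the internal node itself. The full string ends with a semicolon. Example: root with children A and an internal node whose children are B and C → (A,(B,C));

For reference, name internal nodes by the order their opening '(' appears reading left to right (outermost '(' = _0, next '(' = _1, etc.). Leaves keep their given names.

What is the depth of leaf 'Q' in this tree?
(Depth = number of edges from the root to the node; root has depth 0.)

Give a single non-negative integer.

Newick: ((E,(N,J,R,Z),A,Q),M);
Naming internals by '(' encounter order: outermost '(' = _0, next = _1, ...
Query node: Q
Path from root: _0 -> _1 -> Q
Depth of Q: 2 (number of edges from root)

Answer: 2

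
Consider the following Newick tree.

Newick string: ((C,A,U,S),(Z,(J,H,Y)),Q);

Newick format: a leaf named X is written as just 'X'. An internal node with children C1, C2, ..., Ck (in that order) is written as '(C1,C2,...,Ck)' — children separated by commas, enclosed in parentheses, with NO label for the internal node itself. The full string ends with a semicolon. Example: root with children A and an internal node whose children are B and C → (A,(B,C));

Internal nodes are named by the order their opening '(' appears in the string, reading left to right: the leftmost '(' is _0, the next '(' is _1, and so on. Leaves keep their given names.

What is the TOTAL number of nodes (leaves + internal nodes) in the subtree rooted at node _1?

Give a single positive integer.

Newick: ((C,A,U,S),(Z,(J,H,Y)),Q);
Locate _1: it is the '(' at position 1 (the 2nd '(' reading left to right).
Query: subtree rooted at _1
_1: subtree_size = 1 + 4
  C: subtree_size = 1 + 0
  A: subtree_size = 1 + 0
  U: subtree_size = 1 + 0
  S: subtree_size = 1 + 0
Total subtree size of _1: 5

Answer: 5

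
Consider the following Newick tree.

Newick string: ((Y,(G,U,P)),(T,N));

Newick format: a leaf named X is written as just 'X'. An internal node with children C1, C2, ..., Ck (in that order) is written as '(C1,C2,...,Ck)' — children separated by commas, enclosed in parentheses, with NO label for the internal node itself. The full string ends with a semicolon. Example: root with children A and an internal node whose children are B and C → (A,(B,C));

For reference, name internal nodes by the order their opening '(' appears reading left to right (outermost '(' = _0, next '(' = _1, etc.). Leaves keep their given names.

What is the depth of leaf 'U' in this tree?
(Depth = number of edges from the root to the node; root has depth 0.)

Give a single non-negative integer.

Answer: 3

Derivation:
Newick: ((Y,(G,U,P)),(T,N));
Naming internals by '(' encounter order: outermost '(' = _0, next = _1, ...
Query node: U
Path from root: _0 -> _1 -> _2 -> U
Depth of U: 3 (number of edges from root)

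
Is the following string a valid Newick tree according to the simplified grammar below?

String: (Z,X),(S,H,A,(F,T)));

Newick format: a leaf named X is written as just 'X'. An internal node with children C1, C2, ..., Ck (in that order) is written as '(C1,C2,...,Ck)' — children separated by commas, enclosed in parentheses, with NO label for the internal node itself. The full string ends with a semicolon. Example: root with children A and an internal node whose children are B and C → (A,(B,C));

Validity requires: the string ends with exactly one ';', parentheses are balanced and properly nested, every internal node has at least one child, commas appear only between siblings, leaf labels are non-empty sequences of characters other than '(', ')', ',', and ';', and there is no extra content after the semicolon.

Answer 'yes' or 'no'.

Answer: no

Derivation:
Input: (Z,X),(S,H,A,(F,T)));
Paren balance: 3 '(' vs 4 ')' MISMATCH
Ends with single ';': True
Full parse: FAILS (extra content after tree at pos 5)
Valid: False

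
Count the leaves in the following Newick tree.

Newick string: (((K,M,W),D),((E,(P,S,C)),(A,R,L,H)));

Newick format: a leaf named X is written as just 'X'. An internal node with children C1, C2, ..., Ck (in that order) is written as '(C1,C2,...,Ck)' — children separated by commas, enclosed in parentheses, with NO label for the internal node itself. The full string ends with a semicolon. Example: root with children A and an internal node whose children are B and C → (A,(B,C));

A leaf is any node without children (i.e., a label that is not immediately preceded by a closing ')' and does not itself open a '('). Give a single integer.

Answer: 12

Derivation:
Newick: (((K,M,W),D),((E,(P,S,C)),(A,R,L,H)));
Scan left-to-right; a leaf is any maximal label run not followed by '(':
  pos 3: leaf 'K' → count = 1
  pos 5: leaf 'M' → count = 2
  pos 7: leaf 'W' → count = 3
  pos 10: leaf 'D' → count = 4
  pos 15: leaf 'E' → count = 5
  pos 18: leaf 'P' → count = 6
  pos 20: leaf 'S' → count = 7
  pos 22: leaf 'C' → count = 8
  pos 27: leaf 'A' → count = 9
  pos 29: leaf 'R' → count = 10
  pos 31: leaf 'L' → count = 11
  pos 33: leaf 'H' → count = 12
Total leaves: 12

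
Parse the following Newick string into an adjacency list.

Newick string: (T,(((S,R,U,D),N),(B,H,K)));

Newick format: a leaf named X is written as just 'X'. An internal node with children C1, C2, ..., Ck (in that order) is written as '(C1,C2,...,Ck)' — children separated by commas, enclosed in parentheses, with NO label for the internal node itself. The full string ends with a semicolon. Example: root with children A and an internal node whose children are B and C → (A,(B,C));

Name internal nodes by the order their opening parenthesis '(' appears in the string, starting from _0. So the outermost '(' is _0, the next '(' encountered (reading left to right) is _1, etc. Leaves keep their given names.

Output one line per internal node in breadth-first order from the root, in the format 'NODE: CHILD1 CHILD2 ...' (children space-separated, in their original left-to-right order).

Input: (T,(((S,R,U,D),N),(B,H,K)));
Scanning left-to-right, naming '(' by encounter order:
  pos 0: '(' -> open internal node _0 (depth 1)
  pos 3: '(' -> open internal node _1 (depth 2)
  pos 4: '(' -> open internal node _2 (depth 3)
  pos 5: '(' -> open internal node _3 (depth 4)
  pos 13: ')' -> close internal node _3 (now at depth 3)
  pos 16: ')' -> close internal node _2 (now at depth 2)
  pos 18: '(' -> open internal node _4 (depth 3)
  pos 24: ')' -> close internal node _4 (now at depth 2)
  pos 25: ')' -> close internal node _1 (now at depth 1)
  pos 26: ')' -> close internal node _0 (now at depth 0)
Total internal nodes: 5
BFS adjacency from root:
  _0: T _1
  _1: _2 _4
  _2: _3 N
  _4: B H K
  _3: S R U D

Answer: _0: T _1
_1: _2 _4
_2: _3 N
_4: B H K
_3: S R U D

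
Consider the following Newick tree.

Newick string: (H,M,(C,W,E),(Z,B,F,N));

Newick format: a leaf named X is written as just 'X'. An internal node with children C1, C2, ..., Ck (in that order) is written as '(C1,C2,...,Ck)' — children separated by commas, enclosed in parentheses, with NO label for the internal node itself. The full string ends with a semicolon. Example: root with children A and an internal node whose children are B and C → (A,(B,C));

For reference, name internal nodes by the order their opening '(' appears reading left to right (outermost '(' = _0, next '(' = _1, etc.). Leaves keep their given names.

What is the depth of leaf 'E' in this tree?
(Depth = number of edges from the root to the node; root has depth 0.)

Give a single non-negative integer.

Newick: (H,M,(C,W,E),(Z,B,F,N));
Naming internals by '(' encounter order: outermost '(' = _0, next = _1, ...
Query node: E
Path from root: _0 -> _1 -> E
Depth of E: 2 (number of edges from root)

Answer: 2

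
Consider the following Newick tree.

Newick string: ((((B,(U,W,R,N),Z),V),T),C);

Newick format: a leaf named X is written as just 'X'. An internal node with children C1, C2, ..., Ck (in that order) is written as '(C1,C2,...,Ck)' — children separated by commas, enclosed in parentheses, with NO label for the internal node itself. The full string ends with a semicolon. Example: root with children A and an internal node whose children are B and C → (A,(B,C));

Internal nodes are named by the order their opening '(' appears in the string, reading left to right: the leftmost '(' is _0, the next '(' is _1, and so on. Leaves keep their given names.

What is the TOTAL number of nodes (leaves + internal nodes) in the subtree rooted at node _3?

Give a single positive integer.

Newick: ((((B,(U,W,R,N),Z),V),T),C);
Locate _3: it is the '(' at position 3 (the 4th '(' reading left to right).
Query: subtree rooted at _3
_3: subtree_size = 1 + 7
  B: subtree_size = 1 + 0
  _4: subtree_size = 1 + 4
    U: subtree_size = 1 + 0
    W: subtree_size = 1 + 0
    R: subtree_size = 1 + 0
    N: subtree_size = 1 + 0
  Z: subtree_size = 1 + 0
Total subtree size of _3: 8

Answer: 8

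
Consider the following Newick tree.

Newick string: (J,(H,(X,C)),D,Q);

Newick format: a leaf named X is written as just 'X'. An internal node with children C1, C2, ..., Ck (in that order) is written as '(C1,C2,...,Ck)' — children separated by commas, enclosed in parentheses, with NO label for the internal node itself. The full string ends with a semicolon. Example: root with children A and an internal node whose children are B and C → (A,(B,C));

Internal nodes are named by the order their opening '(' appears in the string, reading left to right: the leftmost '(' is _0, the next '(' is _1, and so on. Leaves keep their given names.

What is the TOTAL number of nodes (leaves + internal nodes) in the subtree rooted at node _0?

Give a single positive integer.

Answer: 9

Derivation:
Newick: (J,(H,(X,C)),D,Q);
Locate _0: it is the '(' at position 0 (the 1st '(' reading left to right).
Query: subtree rooted at _0
_0: subtree_size = 1 + 8
  J: subtree_size = 1 + 0
  _1: subtree_size = 1 + 4
    H: subtree_size = 1 + 0
    _2: subtree_size = 1 + 2
      X: subtree_size = 1 + 0
      C: subtree_size = 1 + 0
  D: subtree_size = 1 + 0
  Q: subtree_size = 1 + 0
Total subtree size of _0: 9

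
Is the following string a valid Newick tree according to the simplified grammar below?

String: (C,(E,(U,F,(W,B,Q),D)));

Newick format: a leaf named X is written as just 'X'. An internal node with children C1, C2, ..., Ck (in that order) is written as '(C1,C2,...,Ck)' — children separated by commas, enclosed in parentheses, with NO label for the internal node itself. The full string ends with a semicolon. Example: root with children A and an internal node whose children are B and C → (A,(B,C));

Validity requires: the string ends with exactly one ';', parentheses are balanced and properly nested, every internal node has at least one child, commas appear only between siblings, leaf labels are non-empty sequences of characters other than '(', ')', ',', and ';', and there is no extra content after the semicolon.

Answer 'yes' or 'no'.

Answer: yes

Derivation:
Input: (C,(E,(U,F,(W,B,Q),D)));
Paren balance: 4 '(' vs 4 ')' OK
Ends with single ';': True
Full parse: OK
Valid: True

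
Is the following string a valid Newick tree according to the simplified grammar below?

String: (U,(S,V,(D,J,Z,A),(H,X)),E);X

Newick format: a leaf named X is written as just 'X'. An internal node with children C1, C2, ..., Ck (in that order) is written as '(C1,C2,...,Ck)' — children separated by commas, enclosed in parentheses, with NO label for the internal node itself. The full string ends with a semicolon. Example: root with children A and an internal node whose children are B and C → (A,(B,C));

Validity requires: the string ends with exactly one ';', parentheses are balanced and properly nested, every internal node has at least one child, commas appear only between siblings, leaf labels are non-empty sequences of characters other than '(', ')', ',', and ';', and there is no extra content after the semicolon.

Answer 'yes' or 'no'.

Answer: no

Derivation:
Input: (U,(S,V,(D,J,Z,A),(H,X)),E);X
Paren balance: 4 '(' vs 4 ')' OK
Ends with single ';': False
Full parse: FAILS (must end with ;)
Valid: False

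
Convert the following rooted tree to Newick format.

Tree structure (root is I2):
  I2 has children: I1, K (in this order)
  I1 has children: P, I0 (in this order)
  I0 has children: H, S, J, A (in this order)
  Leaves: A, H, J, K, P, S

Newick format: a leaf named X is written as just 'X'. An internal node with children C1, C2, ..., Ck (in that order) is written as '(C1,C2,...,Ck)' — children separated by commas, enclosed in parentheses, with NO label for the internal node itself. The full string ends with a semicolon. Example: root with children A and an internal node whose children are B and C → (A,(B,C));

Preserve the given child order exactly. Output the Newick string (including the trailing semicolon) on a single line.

Answer: ((P,(H,S,J,A)),K);

Derivation:
internal I2 with children ['I1', 'K']
  internal I1 with children ['P', 'I0']
    leaf 'P' → 'P'
    internal I0 with children ['H', 'S', 'J', 'A']
      leaf 'H' → 'H'
      leaf 'S' → 'S'
      leaf 'J' → 'J'
      leaf 'A' → 'A'
    → '(H,S,J,A)'
  → '(P,(H,S,J,A))'
  leaf 'K' → 'K'
→ '((P,(H,S,J,A)),K)'
Final: ((P,(H,S,J,A)),K);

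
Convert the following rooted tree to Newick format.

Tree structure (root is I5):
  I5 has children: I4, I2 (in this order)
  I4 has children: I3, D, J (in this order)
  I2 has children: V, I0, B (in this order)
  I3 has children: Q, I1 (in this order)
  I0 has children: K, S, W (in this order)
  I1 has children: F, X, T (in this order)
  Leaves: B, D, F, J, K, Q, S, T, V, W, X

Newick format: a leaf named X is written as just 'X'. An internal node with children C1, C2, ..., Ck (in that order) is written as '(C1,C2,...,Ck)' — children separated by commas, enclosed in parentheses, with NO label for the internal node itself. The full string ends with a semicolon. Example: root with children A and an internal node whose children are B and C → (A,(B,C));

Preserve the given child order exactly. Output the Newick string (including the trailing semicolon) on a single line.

Answer: (((Q,(F,X,T)),D,J),(V,(K,S,W),B));

Derivation:
internal I5 with children ['I4', 'I2']
  internal I4 with children ['I3', 'D', 'J']
    internal I3 with children ['Q', 'I1']
      leaf 'Q' → 'Q'
      internal I1 with children ['F', 'X', 'T']
        leaf 'F' → 'F'
        leaf 'X' → 'X'
        leaf 'T' → 'T'
      → '(F,X,T)'
    → '(Q,(F,X,T))'
    leaf 'D' → 'D'
    leaf 'J' → 'J'
  → '((Q,(F,X,T)),D,J)'
  internal I2 with children ['V', 'I0', 'B']
    leaf 'V' → 'V'
    internal I0 with children ['K', 'S', 'W']
      leaf 'K' → 'K'
      leaf 'S' → 'S'
      leaf 'W' → 'W'
    → '(K,S,W)'
    leaf 'B' → 'B'
  → '(V,(K,S,W),B)'
→ '(((Q,(F,X,T)),D,J),(V,(K,S,W),B))'
Final: (((Q,(F,X,T)),D,J),(V,(K,S,W),B));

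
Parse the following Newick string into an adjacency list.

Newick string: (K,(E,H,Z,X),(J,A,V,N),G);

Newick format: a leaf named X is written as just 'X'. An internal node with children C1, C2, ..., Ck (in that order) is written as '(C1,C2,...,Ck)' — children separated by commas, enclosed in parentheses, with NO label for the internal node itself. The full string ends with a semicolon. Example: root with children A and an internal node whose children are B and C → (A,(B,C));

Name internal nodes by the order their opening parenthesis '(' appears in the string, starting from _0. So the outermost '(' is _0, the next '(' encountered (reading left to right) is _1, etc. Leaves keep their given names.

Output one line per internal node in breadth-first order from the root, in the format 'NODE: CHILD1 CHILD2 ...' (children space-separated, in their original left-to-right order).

Input: (K,(E,H,Z,X),(J,A,V,N),G);
Scanning left-to-right, naming '(' by encounter order:
  pos 0: '(' -> open internal node _0 (depth 1)
  pos 3: '(' -> open internal node _1 (depth 2)
  pos 11: ')' -> close internal node _1 (now at depth 1)
  pos 13: '(' -> open internal node _2 (depth 2)
  pos 21: ')' -> close internal node _2 (now at depth 1)
  pos 24: ')' -> close internal node _0 (now at depth 0)
Total internal nodes: 3
BFS adjacency from root:
  _0: K _1 _2 G
  _1: E H Z X
  _2: J A V N

Answer: _0: K _1 _2 G
_1: E H Z X
_2: J A V N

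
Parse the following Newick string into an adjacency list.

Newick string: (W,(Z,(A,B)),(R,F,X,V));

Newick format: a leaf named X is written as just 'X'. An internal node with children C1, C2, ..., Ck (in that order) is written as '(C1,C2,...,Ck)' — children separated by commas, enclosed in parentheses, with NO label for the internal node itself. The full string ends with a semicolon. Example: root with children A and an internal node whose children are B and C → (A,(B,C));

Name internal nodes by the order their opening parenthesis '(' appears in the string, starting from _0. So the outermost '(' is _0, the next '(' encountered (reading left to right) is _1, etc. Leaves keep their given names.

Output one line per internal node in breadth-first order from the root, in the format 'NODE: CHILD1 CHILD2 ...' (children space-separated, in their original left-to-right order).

Input: (W,(Z,(A,B)),(R,F,X,V));
Scanning left-to-right, naming '(' by encounter order:
  pos 0: '(' -> open internal node _0 (depth 1)
  pos 3: '(' -> open internal node _1 (depth 2)
  pos 6: '(' -> open internal node _2 (depth 3)
  pos 10: ')' -> close internal node _2 (now at depth 2)
  pos 11: ')' -> close internal node _1 (now at depth 1)
  pos 13: '(' -> open internal node _3 (depth 2)
  pos 21: ')' -> close internal node _3 (now at depth 1)
  pos 22: ')' -> close internal node _0 (now at depth 0)
Total internal nodes: 4
BFS adjacency from root:
  _0: W _1 _3
  _1: Z _2
  _3: R F X V
  _2: A B

Answer: _0: W _1 _3
_1: Z _2
_3: R F X V
_2: A B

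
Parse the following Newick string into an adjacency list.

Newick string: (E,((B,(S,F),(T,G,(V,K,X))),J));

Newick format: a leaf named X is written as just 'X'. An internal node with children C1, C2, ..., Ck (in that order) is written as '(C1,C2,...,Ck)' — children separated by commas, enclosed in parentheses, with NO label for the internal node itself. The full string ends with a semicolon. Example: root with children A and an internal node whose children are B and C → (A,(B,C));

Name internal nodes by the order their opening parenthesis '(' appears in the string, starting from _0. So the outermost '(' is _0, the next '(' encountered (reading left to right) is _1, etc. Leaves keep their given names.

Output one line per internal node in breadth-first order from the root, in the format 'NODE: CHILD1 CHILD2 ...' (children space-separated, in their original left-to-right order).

Input: (E,((B,(S,F),(T,G,(V,K,X))),J));
Scanning left-to-right, naming '(' by encounter order:
  pos 0: '(' -> open internal node _0 (depth 1)
  pos 3: '(' -> open internal node _1 (depth 2)
  pos 4: '(' -> open internal node _2 (depth 3)
  pos 7: '(' -> open internal node _3 (depth 4)
  pos 11: ')' -> close internal node _3 (now at depth 3)
  pos 13: '(' -> open internal node _4 (depth 4)
  pos 18: '(' -> open internal node _5 (depth 5)
  pos 24: ')' -> close internal node _5 (now at depth 4)
  pos 25: ')' -> close internal node _4 (now at depth 3)
  pos 26: ')' -> close internal node _2 (now at depth 2)
  pos 29: ')' -> close internal node _1 (now at depth 1)
  pos 30: ')' -> close internal node _0 (now at depth 0)
Total internal nodes: 6
BFS adjacency from root:
  _0: E _1
  _1: _2 J
  _2: B _3 _4
  _3: S F
  _4: T G _5
  _5: V K X

Answer: _0: E _1
_1: _2 J
_2: B _3 _4
_3: S F
_4: T G _5
_5: V K X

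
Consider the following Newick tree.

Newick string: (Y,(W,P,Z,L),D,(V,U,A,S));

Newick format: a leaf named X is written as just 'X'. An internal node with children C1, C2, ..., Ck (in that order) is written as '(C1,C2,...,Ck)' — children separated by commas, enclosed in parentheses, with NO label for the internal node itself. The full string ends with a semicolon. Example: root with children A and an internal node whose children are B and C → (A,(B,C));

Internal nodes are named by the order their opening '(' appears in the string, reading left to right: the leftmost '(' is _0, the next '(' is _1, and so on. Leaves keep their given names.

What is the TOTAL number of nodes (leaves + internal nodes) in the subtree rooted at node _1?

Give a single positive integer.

Newick: (Y,(W,P,Z,L),D,(V,U,A,S));
Locate _1: it is the '(' at position 3 (the 2nd '(' reading left to right).
Query: subtree rooted at _1
_1: subtree_size = 1 + 4
  W: subtree_size = 1 + 0
  P: subtree_size = 1 + 0
  Z: subtree_size = 1 + 0
  L: subtree_size = 1 + 0
Total subtree size of _1: 5

Answer: 5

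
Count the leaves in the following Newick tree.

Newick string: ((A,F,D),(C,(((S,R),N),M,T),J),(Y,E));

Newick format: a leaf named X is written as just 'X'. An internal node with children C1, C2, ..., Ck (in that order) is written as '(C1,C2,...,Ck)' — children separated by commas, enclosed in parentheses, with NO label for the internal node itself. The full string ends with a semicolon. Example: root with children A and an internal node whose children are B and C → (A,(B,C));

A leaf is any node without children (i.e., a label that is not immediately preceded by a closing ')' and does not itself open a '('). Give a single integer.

Newick: ((A,F,D),(C,(((S,R),N),M,T),J),(Y,E));
Scan left-to-right; a leaf is any maximal label run not followed by '(':
  pos 2: leaf 'A' → count = 1
  pos 4: leaf 'F' → count = 2
  pos 6: leaf 'D' → count = 3
  pos 10: leaf 'C' → count = 4
  pos 15: leaf 'S' → count = 5
  pos 17: leaf 'R' → count = 6
  pos 20: leaf 'N' → count = 7
  pos 23: leaf 'M' → count = 8
  pos 25: leaf 'T' → count = 9
  pos 28: leaf 'J' → count = 10
  pos 32: leaf 'Y' → count = 11
  pos 34: leaf 'E' → count = 12
Total leaves: 12

Answer: 12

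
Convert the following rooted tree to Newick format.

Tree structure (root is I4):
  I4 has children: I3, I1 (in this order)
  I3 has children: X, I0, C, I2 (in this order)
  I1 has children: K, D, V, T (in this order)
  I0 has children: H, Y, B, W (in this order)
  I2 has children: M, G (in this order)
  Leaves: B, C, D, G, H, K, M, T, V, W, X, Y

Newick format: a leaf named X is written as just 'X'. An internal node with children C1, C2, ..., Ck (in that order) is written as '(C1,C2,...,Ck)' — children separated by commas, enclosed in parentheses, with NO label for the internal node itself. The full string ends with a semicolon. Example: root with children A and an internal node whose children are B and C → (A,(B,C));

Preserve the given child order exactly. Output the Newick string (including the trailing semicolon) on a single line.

Answer: ((X,(H,Y,B,W),C,(M,G)),(K,D,V,T));

Derivation:
internal I4 with children ['I3', 'I1']
  internal I3 with children ['X', 'I0', 'C', 'I2']
    leaf 'X' → 'X'
    internal I0 with children ['H', 'Y', 'B', 'W']
      leaf 'H' → 'H'
      leaf 'Y' → 'Y'
      leaf 'B' → 'B'
      leaf 'W' → 'W'
    → '(H,Y,B,W)'
    leaf 'C' → 'C'
    internal I2 with children ['M', 'G']
      leaf 'M' → 'M'
      leaf 'G' → 'G'
    → '(M,G)'
  → '(X,(H,Y,B,W),C,(M,G))'
  internal I1 with children ['K', 'D', 'V', 'T']
    leaf 'K' → 'K'
    leaf 'D' → 'D'
    leaf 'V' → 'V'
    leaf 'T' → 'T'
  → '(K,D,V,T)'
→ '((X,(H,Y,B,W),C,(M,G)),(K,D,V,T))'
Final: ((X,(H,Y,B,W),C,(M,G)),(K,D,V,T));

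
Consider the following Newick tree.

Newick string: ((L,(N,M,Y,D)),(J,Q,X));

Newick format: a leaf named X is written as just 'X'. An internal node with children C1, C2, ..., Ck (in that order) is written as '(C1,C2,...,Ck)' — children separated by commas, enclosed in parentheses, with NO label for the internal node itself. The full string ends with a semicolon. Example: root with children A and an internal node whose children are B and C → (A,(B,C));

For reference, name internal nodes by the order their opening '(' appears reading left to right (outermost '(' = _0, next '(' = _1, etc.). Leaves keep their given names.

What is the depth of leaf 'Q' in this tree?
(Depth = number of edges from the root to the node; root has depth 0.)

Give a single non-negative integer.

Answer: 2

Derivation:
Newick: ((L,(N,M,Y,D)),(J,Q,X));
Naming internals by '(' encounter order: outermost '(' = _0, next = _1, ...
Query node: Q
Path from root: _0 -> _3 -> Q
Depth of Q: 2 (number of edges from root)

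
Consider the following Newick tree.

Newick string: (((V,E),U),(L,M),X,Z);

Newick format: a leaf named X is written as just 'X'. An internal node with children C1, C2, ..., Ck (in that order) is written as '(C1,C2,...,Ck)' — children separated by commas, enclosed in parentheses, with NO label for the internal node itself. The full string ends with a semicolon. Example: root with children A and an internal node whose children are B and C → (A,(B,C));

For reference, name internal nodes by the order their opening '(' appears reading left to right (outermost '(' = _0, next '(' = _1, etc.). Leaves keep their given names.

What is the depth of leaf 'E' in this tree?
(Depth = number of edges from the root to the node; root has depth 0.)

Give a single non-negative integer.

Answer: 3

Derivation:
Newick: (((V,E),U),(L,M),X,Z);
Naming internals by '(' encounter order: outermost '(' = _0, next = _1, ...
Query node: E
Path from root: _0 -> _1 -> _2 -> E
Depth of E: 3 (number of edges from root)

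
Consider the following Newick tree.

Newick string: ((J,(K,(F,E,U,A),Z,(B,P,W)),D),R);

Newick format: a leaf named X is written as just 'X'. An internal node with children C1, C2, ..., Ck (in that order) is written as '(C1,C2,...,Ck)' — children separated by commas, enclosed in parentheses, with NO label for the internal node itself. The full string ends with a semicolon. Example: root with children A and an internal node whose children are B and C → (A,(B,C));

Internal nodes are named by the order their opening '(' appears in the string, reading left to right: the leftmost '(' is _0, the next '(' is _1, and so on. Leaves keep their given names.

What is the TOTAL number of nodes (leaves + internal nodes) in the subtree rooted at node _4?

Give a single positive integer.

Answer: 4

Derivation:
Newick: ((J,(K,(F,E,U,A),Z,(B,P,W)),D),R);
Locate _4: it is the '(' at position 19 (the 5th '(' reading left to right).
Query: subtree rooted at _4
_4: subtree_size = 1 + 3
  B: subtree_size = 1 + 0
  P: subtree_size = 1 + 0
  W: subtree_size = 1 + 0
Total subtree size of _4: 4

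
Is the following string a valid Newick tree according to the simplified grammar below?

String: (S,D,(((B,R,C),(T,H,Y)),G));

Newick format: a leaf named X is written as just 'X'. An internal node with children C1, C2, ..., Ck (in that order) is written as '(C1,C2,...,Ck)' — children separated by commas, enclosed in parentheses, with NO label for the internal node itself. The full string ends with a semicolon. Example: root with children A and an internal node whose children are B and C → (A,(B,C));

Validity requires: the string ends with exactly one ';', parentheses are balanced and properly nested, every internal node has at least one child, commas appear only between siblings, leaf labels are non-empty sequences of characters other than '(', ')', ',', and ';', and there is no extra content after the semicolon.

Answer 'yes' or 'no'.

Input: (S,D,(((B,R,C),(T,H,Y)),G));
Paren balance: 5 '(' vs 5 ')' OK
Ends with single ';': True
Full parse: OK
Valid: True

Answer: yes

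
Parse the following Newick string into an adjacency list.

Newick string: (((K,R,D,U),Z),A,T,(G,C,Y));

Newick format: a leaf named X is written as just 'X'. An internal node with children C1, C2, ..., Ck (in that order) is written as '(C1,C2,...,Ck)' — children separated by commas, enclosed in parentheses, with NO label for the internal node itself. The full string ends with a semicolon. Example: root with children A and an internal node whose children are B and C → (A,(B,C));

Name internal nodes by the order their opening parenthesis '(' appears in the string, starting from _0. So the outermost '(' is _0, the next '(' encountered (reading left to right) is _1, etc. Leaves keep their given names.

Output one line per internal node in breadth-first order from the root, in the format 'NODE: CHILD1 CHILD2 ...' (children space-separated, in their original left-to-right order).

Input: (((K,R,D,U),Z),A,T,(G,C,Y));
Scanning left-to-right, naming '(' by encounter order:
  pos 0: '(' -> open internal node _0 (depth 1)
  pos 1: '(' -> open internal node _1 (depth 2)
  pos 2: '(' -> open internal node _2 (depth 3)
  pos 10: ')' -> close internal node _2 (now at depth 2)
  pos 13: ')' -> close internal node _1 (now at depth 1)
  pos 19: '(' -> open internal node _3 (depth 2)
  pos 25: ')' -> close internal node _3 (now at depth 1)
  pos 26: ')' -> close internal node _0 (now at depth 0)
Total internal nodes: 4
BFS adjacency from root:
  _0: _1 A T _3
  _1: _2 Z
  _3: G C Y
  _2: K R D U

Answer: _0: _1 A T _3
_1: _2 Z
_3: G C Y
_2: K R D U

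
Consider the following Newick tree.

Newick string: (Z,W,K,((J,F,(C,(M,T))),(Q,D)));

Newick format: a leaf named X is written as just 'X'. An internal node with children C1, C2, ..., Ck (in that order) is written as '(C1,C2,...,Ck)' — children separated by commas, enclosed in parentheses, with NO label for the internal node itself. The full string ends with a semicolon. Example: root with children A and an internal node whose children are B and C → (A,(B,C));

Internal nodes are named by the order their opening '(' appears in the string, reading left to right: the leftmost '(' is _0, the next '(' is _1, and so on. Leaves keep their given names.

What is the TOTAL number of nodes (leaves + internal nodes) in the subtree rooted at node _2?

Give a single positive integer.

Newick: (Z,W,K,((J,F,(C,(M,T))),(Q,D)));
Locate _2: it is the '(' at position 8 (the 3rd '(' reading left to right).
Query: subtree rooted at _2
_2: subtree_size = 1 + 7
  J: subtree_size = 1 + 0
  F: subtree_size = 1 + 0
  _3: subtree_size = 1 + 4
    C: subtree_size = 1 + 0
    _4: subtree_size = 1 + 2
      M: subtree_size = 1 + 0
      T: subtree_size = 1 + 0
Total subtree size of _2: 8

Answer: 8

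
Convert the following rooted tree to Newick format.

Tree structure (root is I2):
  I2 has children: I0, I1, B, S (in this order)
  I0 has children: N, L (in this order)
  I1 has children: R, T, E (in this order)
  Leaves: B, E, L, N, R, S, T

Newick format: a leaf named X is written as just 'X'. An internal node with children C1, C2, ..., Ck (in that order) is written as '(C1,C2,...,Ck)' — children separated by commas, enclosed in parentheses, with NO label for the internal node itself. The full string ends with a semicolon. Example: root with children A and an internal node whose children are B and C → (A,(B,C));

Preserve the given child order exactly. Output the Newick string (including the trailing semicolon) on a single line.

internal I2 with children ['I0', 'I1', 'B', 'S']
  internal I0 with children ['N', 'L']
    leaf 'N' → 'N'
    leaf 'L' → 'L'
  → '(N,L)'
  internal I1 with children ['R', 'T', 'E']
    leaf 'R' → 'R'
    leaf 'T' → 'T'
    leaf 'E' → 'E'
  → '(R,T,E)'
  leaf 'B' → 'B'
  leaf 'S' → 'S'
→ '((N,L),(R,T,E),B,S)'
Final: ((N,L),(R,T,E),B,S);

Answer: ((N,L),(R,T,E),B,S);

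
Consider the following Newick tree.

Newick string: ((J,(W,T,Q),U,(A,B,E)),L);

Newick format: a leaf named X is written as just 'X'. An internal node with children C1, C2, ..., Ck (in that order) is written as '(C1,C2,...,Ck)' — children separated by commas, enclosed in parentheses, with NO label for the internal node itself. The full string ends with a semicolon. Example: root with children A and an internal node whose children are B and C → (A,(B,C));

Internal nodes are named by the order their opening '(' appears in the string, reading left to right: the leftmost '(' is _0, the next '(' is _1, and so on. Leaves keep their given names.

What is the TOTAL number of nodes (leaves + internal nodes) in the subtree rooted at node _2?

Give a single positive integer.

Answer: 4

Derivation:
Newick: ((J,(W,T,Q),U,(A,B,E)),L);
Locate _2: it is the '(' at position 4 (the 3rd '(' reading left to right).
Query: subtree rooted at _2
_2: subtree_size = 1 + 3
  W: subtree_size = 1 + 0
  T: subtree_size = 1 + 0
  Q: subtree_size = 1 + 0
Total subtree size of _2: 4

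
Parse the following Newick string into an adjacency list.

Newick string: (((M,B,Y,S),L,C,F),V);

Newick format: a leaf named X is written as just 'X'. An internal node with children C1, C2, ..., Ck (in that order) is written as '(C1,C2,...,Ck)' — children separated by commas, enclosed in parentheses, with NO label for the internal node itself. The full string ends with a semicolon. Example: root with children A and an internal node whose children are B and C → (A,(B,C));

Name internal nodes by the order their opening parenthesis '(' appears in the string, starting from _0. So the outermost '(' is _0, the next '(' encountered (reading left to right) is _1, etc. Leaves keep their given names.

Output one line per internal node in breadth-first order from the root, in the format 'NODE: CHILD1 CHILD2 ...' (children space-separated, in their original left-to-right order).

Answer: _0: _1 V
_1: _2 L C F
_2: M B Y S

Derivation:
Input: (((M,B,Y,S),L,C,F),V);
Scanning left-to-right, naming '(' by encounter order:
  pos 0: '(' -> open internal node _0 (depth 1)
  pos 1: '(' -> open internal node _1 (depth 2)
  pos 2: '(' -> open internal node _2 (depth 3)
  pos 10: ')' -> close internal node _2 (now at depth 2)
  pos 17: ')' -> close internal node _1 (now at depth 1)
  pos 20: ')' -> close internal node _0 (now at depth 0)
Total internal nodes: 3
BFS adjacency from root:
  _0: _1 V
  _1: _2 L C F
  _2: M B Y S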